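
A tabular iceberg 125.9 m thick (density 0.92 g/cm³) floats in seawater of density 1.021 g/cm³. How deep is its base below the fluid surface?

Draft d = t ρ_obj/ρ_fluid = 125.9 m × 0.92/1.021 = 113 m.

113 m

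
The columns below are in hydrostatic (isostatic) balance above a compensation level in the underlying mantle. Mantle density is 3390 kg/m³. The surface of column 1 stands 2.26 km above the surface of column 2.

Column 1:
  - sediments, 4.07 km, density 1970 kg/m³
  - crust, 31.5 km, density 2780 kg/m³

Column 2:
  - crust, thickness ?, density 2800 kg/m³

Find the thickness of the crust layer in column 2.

Take the compensation level at the base of the deeper column (depth z_c below the surface of column 1) and equate Σ ρ_i t_i down to z_c; mantle fills any gap and the z_c terms cancel.
Column 1: 4.07×1970 + 31.5×2780 + (z_c − 35.57)×3390
Column 2: 2.26×0 + x×2800 + (z_c − 2.26 − 0 − x)×3390
The z_c×3390 term appears on both sides and cancels. Collect the known terms of each column as K = Σ(ρt)_known − 3390 × (depth of known layers): K_1 = 95587.9 − 3390×35.57 = −24994.4; K_2 = 0 − 3390×(2.26 + 0) = −7661.4.
Balance: K_1 = K_2 − x×(3390 − 2800), so x = (K_2 − K_1)/(3390 − 2800) = 17333/590 = 29.4 km.

29.4 km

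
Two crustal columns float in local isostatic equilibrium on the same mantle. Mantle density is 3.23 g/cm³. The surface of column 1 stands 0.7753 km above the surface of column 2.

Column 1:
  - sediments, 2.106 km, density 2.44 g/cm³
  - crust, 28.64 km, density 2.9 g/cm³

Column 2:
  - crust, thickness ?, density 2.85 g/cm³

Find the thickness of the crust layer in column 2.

22.7 km

Take the compensation level at the base of the deeper column (depth z_c below the surface of column 1) and equate Σ ρ_i t_i down to z_c; mantle fills any gap and the z_c terms cancel.
Column 1: 2.106×2.44 + 28.64×2.9 + (z_c − 30.746)×3.23
Column 2: 0.7753×0 + x×2.85 + (z_c − 0.7753 − 0 − x)×3.23
The z_c×3.23 term appears on both sides and cancels. Collect the known terms of each column as K = Σ(ρt)_known − 3.23 × (depth of known layers): K_1 = 88.19464 − 3.23×30.746 = −11.11494; K_2 = 0 − 3.23×(0.7753 + 0) = −2.504219.
Balance: K_1 = K_2 − x×(3.23 − 2.85), so x = (K_2 − K_1)/(3.23 − 2.85) = 8.61072/0.38 = 22.7 km.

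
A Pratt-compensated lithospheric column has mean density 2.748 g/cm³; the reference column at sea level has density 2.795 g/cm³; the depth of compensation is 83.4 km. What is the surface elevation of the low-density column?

1.43 km

ρ_ref D = ρ (D + h) → h = D (ρ_ref − ρ)/ρ.
h = 83.4 km × (2.795 − 2.748)/2.748 = 1.43 km.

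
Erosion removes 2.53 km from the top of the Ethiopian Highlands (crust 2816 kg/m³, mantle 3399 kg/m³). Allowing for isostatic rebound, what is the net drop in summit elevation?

0.434 km

Rebound u = e ρ_c/ρ_m = 2.53 km × 2816/3399 = 2.096 km.
Net surface drop = e − u = 2.53 km − 2.096 km = e (ρ_m − ρ_c)/ρ_m = 0.434 km.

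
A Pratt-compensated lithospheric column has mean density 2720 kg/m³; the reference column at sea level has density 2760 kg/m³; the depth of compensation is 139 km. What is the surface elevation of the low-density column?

2.04 km

ρ_ref D = ρ (D + h) → h = D (ρ_ref − ρ)/ρ.
h = 139 km × (2760 − 2720)/2720 = 2.04 km.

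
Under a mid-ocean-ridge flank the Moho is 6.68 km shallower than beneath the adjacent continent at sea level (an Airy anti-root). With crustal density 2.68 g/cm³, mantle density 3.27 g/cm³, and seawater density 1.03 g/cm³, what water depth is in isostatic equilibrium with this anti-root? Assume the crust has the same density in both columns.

2.39 km

Replacing a thickness d of crust by seawater at the top must be balanced by replacing crust with mantle at the base: d (ρ_c − ρ_w) = a (ρ_m − ρ_c).
d = a (ρ_m − ρ_c)/(ρ_c − ρ_w) = 6.68 km × 0.59/1.65 = 2.39 km.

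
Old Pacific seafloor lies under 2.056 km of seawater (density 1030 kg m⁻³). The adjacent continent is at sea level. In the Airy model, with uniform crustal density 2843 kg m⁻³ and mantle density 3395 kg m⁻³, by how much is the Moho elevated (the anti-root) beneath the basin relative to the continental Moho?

In Airy isostatic equilibrium: replacing crust with seawater at the top is compensated by replacing crust with mantle at the base: d (ρ_c − ρ_w) = a (ρ_m − ρ_c).
a = d (ρ_c − ρ_w)/(ρ_m − ρ_c) = 2.056 km × 1813/552 = 6.75 km.

6.75 km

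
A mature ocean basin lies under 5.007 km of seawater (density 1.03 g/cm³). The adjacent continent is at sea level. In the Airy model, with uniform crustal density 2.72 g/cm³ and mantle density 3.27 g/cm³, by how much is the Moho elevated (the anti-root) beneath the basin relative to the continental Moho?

Balancing pressure at the compensation depth: replacing crust with seawater at the top is compensated by replacing crust with mantle at the base: d (ρ_c − ρ_w) = a (ρ_m − ρ_c).
a = d (ρ_c − ρ_w)/(ρ_m − ρ_c) = 5.007 km × 1.69/0.55 = 15.4 km.

15.4 km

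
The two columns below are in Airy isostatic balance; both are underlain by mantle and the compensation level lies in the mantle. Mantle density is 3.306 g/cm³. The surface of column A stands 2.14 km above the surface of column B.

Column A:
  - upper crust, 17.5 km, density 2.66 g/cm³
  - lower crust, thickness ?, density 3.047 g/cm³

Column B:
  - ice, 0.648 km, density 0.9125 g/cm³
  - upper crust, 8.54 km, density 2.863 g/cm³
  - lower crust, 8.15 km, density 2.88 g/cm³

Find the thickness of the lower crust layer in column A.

Take the compensation level at the base of the deeper column (depth z_c below the surface of column A) and equate Σ ρ_i t_i down to z_c; mantle fills any gap and the z_c terms cancel.
Column A: 17.5×2.66 + x×3.047 + (z_c − 17.5 − x)×3.306
Column B: 2.14×0 + 0.648×0.9125 + 8.54×2.863 + 8.15×2.88 + (z_c − 2.14 − 17.338)×3.306
The z_c×3.306 term appears on both sides and cancels. Collect the known terms of each column as K = Σ(ρt)_known − 3.306 × (depth of known layers): K_A = 46.55 − 3.306×17.5 = −11.305; K_B = 48.51332 − 3.306×(2.14 + 17.338) = −15.880948.
Balance: K_A − x×(3.306 − 3.047) = K_B, so x = (K_A − K_B)/(3.306 − 3.047) = 4.57595/0.259 = 17.7 km.

17.7 km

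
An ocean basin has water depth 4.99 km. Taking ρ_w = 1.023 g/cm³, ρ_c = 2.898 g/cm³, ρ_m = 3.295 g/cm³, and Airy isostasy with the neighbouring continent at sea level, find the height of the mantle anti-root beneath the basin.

Equating mass per unit area of the two columns: replacing crust with seawater at the top is compensated by replacing crust with mantle at the base: d (ρ_c − ρ_w) = a (ρ_m − ρ_c).
a = d (ρ_c − ρ_w)/(ρ_m − ρ_c) = 4.99 km × 1.875/0.397 = 23.6 km.

23.6 km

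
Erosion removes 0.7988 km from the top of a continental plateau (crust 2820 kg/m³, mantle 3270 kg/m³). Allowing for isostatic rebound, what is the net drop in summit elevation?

0.11 km

Rebound u = e ρ_c/ρ_m = 0.7988 km × 2820/3270 = 0.6889 km.
Net surface drop = e − u = 0.7988 km − 0.6889 km = e (ρ_m − ρ_c)/ρ_m = 0.11 km.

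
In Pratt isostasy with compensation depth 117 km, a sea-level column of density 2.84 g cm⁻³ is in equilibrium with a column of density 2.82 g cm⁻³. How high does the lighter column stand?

0.83 km

ρ_ref D = ρ (D + h) → h = D (ρ_ref − ρ)/ρ.
h = 117 km × (2.84 − 2.82)/2.82 = 0.83 km.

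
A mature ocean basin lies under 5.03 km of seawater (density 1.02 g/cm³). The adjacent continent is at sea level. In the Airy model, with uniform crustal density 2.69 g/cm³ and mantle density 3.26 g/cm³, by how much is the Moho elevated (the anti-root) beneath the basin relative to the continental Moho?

14.7 km

By Archimedes' principle applied to the lithosphere: replacing crust with seawater at the top is compensated by replacing crust with mantle at the base: d (ρ_c − ρ_w) = a (ρ_m − ρ_c).
a = d (ρ_c − ρ_w)/(ρ_m − ρ_c) = 5.03 km × 1.67/0.57 = 14.7 km.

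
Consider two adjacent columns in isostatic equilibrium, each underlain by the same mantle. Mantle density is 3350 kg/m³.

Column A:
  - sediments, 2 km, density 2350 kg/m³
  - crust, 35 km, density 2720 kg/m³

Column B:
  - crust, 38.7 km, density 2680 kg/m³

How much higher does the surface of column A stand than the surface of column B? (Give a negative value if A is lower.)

−0.561 km

For any compensation level in the mantle, the mantle terms cancel and isostasy reduces to e = (Σt_A − Σt_B) − (Σ(ρt)_A − Σ(ρt)_B) / ρ_m.
Σt_A = 37 km; Σt_B = 38.7 km; Σ(ρt)_A = 99900; Σ(ρt)_B = 103716 (in km·kg/m³).
e = (37 − 38.7) − (99900 − 103716) / 3350 = −0.561 km.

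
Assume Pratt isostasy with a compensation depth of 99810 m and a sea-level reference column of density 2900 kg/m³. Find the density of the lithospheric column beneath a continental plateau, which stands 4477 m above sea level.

2780 kg/m³

Pratt balance: ρ_ref D = ρ (D + h).
ρ = ρ_ref D/(D + h) = 2900 × 99810 m/(99810 m + 4477 m) = 2780 kg/m³.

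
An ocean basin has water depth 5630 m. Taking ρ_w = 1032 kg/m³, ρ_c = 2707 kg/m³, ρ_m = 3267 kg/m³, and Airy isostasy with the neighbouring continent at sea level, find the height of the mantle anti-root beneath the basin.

16800 m

By Archimedes' principle applied to the lithosphere: replacing crust with seawater at the top is compensated by replacing crust with mantle at the base: d (ρ_c − ρ_w) = a (ρ_m − ρ_c).
a = d (ρ_c − ρ_w)/(ρ_m − ρ_c) = 5630 m × 1675/560 = 16800 m.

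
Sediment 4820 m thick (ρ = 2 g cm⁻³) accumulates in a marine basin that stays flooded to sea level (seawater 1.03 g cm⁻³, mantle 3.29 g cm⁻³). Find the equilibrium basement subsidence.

2070 m

Submarine loading: the sediment displaces seawater, and the subsidence is in turn flooded, so s (ρ_m − ρ_w) = t (ρ_sed − ρ_w).
s = 4820 m × (2 − 1.03) / (3.29 − 1.03) = 2070 m.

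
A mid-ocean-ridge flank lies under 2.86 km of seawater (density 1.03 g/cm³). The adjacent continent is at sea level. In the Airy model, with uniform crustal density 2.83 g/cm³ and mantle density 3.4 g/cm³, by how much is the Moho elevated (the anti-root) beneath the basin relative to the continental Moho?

Isostatic balance requires: replacing crust with seawater at the top is compensated by replacing crust with mantle at the base: d (ρ_c − ρ_w) = a (ρ_m − ρ_c).
a = d (ρ_c − ρ_w)/(ρ_m − ρ_c) = 2.86 km × 1.8/0.57 = 9.03 km.

9.03 km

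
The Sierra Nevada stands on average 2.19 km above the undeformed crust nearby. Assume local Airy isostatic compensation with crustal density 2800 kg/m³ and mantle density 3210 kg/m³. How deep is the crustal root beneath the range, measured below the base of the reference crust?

Balancing pressure at the compensation depth: the weight of the topography is balanced by the buoyancy of the root, ρ_c h = (ρ_m − ρ_c) r.
r = h · ρ_c / (ρ_m − ρ_c) = 2.19 km × 2800 / (3210 − 2800) = 15 km.

15 km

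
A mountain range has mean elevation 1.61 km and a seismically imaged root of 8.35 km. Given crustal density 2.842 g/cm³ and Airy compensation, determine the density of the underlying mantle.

Airy balance: ρ_c h = (ρ_m − ρ_c) r → ρ_m = ρ_c (1 + h/r).
ρ_m = 2.842 × (1 + 1.61 km/8.35 km) = 3.39 g/cm³.

3.39 g/cm³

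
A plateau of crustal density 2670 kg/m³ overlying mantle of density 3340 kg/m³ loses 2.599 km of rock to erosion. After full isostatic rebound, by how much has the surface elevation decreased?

0.521 km

Rebound u = e ρ_c/ρ_m = 2.599 km × 2670/3340 = 2.078 km.
Net surface drop = e − u = 2.599 km − 2.078 km = e (ρ_m − ρ_c)/ρ_m = 0.521 km.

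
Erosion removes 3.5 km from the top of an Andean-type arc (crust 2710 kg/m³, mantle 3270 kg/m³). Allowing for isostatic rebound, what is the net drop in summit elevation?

Rebound u = e ρ_c/ρ_m = 3.5 km × 2710/3270 = 2.901 km.
Net surface drop = e − u = 3.5 km − 2.901 km = e (ρ_m − ρ_c)/ρ_m = 0.599 km.

0.599 km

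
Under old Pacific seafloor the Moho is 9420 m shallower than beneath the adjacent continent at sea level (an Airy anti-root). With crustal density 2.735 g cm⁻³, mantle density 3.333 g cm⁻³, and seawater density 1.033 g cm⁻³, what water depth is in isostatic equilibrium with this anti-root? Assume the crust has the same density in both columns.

Replacing a thickness d of crust by seawater at the top must be balanced by replacing crust with mantle at the base: d (ρ_c − ρ_w) = a (ρ_m − ρ_c).
d = a (ρ_m − ρ_c)/(ρ_c − ρ_w) = 9420 m × 0.598/1.702 = 3310 m.

3310 m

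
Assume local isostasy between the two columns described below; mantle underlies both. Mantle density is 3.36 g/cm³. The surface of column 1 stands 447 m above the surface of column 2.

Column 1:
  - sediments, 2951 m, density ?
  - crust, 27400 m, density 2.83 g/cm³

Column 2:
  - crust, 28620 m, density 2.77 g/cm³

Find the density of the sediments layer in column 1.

Take the compensation level at the base of the deeper column (depth z_c below the surface of column 1) and equate Σ ρ_i t_i down to z_c; mantle fills any gap and the z_c terms cancel.
Column 1: 2951×ρ + 27400×2.83 + (z_c − 30351)×3.36
Column 2: 447×0 + 28620×2.77 + (z_c − 447 − 28620)×3.36
The z_c×3.36 term appears on both sides and cancels. Collect the known terms of each column as K = Σ(ρt)_known − 3.36 × (depth of known layers): K_1 = 77542 − 3.36×30351 = −24437.36; K_2 = 79277.4 − 3.36×(447 + 28620) = −18387.72.
Balance: K_1 + 2951×ρ = K_2, so ρ = (K_2 − K_1)/2951 = 6049.64/2951 = 2.05 g/cm³.

2.05 g/cm³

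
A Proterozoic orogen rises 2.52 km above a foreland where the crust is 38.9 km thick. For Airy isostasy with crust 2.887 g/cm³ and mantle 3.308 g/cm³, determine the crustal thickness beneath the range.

Root depth r = h ρ_c / (ρ_m − ρ_c) = 2.52 km × 2.887 / 0.421 = 17.28 km.
Total thickness = T + h + r = 38.9 km + 2.52 km + 17.28 km = 58.7 km.

58.7 km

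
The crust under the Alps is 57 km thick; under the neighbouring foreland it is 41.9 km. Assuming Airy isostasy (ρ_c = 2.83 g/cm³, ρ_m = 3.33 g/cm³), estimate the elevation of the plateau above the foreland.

Excess crust Δ = 57 km − 41.9 km = 15.1 km, split between elevation h and root r with h + r = Δ.
Airy balance ρ_c h = (ρ_m − ρ_c) r gives r = h ρ_c/(ρ_m − ρ_c), so h (1 + ρ_c/(ρ_m − ρ_c)) = Δ, i.e. h = Δ (ρ_m − ρ_c)/ρ_m.
h = 15.1 km × 0.5/3.33 = 2.27 km.

2.27 km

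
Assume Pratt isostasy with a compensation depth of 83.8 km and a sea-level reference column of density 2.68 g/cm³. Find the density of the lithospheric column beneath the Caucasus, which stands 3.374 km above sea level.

Pratt balance: ρ_ref D = ρ (D + h).
ρ = ρ_ref D/(D + h) = 2.68 × 83.8 km/(83.8 km + 3.374 km) = 2.58 g/cm³.

2.58 g/cm³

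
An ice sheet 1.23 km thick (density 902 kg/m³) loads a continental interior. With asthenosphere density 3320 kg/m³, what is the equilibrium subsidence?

0.334 km

Equating mass per unit area of the two columns: the ice load ρ_ice t is balanced by mantle displaced below, ρ_m s.
s = t ρ_ice / ρ_m = 1.23 km × 902/3320 = 0.334 km.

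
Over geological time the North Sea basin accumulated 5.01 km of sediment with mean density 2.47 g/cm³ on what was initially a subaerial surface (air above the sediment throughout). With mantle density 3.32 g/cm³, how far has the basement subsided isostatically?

Subaerial load: s = t ρ_sed / ρ_m = 5.01 km × 2.47/3.32 = 3.73 km.

3.73 km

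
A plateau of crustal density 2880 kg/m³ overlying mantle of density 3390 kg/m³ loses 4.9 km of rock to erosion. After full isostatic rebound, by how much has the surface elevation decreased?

Rebound u = e ρ_c/ρ_m = 4.9 km × 2880/3390 = 4.163 km.
Net surface drop = e − u = 4.9 km − 4.163 km = e (ρ_m − ρ_c)/ρ_m = 0.737 km.

0.737 km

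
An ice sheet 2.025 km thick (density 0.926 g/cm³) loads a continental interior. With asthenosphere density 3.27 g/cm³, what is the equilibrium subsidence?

In Airy isostatic equilibrium: the ice load ρ_ice t is balanced by mantle displaced below, ρ_m s.
s = t ρ_ice / ρ_m = 2.025 km × 0.926/3.27 = 0.573 km.

0.573 km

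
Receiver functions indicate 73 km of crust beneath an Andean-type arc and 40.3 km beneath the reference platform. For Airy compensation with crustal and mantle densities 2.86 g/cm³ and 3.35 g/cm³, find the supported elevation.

4.78 km

Excess crust Δ = 73 km − 40.3 km = 32.7 km, split between elevation h and root r with h + r = Δ.
Airy balance ρ_c h = (ρ_m − ρ_c) r gives r = h ρ_c/(ρ_m − ρ_c), so h (1 + ρ_c/(ρ_m − ρ_c)) = Δ, i.e. h = Δ (ρ_m − ρ_c)/ρ_m.
h = 32.7 km × 0.49/3.35 = 4.78 km.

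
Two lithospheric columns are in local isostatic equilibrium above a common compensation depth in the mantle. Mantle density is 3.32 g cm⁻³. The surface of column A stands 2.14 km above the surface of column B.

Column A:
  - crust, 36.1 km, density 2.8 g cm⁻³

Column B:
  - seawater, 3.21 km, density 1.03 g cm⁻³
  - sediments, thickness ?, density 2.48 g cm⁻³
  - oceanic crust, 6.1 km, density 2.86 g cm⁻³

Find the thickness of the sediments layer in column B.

Take the compensation level at the base of the deeper column (depth z_c below the surface of column A) and equate Σ ρ_i t_i down to z_c; mantle fills any gap and the z_c terms cancel.
Column A: 36.1×2.8 + (z_c − 36.1)×3.32
Column B: 2.14×0 + 3.21×1.03 + x×2.48 + 6.1×2.86 + (z_c − 2.14 − 9.31 − x)×3.32
The z_c×3.32 term appears on both sides and cancels. Collect the known terms of each column as K = Σ(ρt)_known − 3.32 × (depth of known layers): K_A = 101.08 − 3.32×36.1 = −18.772; K_B = 20.7523 − 3.32×(2.14 + 9.31) = −17.2617.
Balance: K_A = K_B − x×(3.32 − 2.48), so x = (K_B − K_A)/(3.32 − 2.48) = 1.5103/0.84 = 1.8 km.

1.8 km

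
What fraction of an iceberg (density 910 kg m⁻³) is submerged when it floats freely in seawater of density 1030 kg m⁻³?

88.3%

Submerged fraction = ρ_obj/ρ_fluid = 910/1030 = 88.3%.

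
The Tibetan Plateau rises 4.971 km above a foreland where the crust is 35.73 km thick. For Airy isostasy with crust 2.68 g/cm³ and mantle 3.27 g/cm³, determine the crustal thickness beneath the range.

63.3 km

Root depth r = h ρ_c / (ρ_m − ρ_c) = 4.971 km × 2.68 / 0.59 = 22.58 km.
Total thickness = T + h + r = 35.73 km + 4.971 km + 22.58 km = 63.3 km.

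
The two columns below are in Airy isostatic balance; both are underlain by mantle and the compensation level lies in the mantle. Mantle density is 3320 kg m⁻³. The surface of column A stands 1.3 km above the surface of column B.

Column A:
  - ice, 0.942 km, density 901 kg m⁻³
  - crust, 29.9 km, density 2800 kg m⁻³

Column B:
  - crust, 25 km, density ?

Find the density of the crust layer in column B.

Take the compensation level at the base of the deeper column (depth z_c below the surface of column A) and equate Σ ρ_i t_i down to z_c; mantle fills any gap and the z_c terms cancel.
Column A: 0.942×901 + 29.9×2800 + (z_c − 30.842)×3320
Column B: 1.3×0 + 25×ρ + (z_c − 1.3 − 25)×3320
The z_c×3320 term appears on both sides and cancels. Collect the known terms of each column as K = Σ(ρt)_known − 3320 × (depth of known layers): K_A = 84568.742 − 3320×30.842 = −17826.698; K_B = 0 − 3320×(1.3 + 25) = −87316.
Balance: K_A = K_B + 25×ρ, so ρ = (K_A − K_B)/25 = 69489.3/25 = 2780 kg m⁻³.

2780 kg m⁻³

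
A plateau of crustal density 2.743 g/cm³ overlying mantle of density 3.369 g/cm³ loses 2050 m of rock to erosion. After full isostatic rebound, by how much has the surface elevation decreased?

Rebound u = e ρ_c/ρ_m = 2050 m × 2.743/3.369 = 1669 m.
Net surface drop = e − u = 2050 m − 1669 m = e (ρ_m − ρ_c)/ρ_m = 381 m.

381 m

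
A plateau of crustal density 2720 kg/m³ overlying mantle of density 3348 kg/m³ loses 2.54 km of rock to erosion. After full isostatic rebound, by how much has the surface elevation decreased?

Rebound u = e ρ_c/ρ_m = 2.54 km × 2720/3348 = 2.064 km.
Net surface drop = e − u = 2.54 km − 2.064 km = e (ρ_m − ρ_c)/ρ_m = 0.476 km.

0.476 km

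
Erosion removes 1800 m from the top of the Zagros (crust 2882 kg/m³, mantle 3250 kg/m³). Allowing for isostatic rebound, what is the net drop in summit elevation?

204 m

Rebound u = e ρ_c/ρ_m = 1800 m × 2882/3250 = 1596 m.
Net surface drop = e − u = 1800 m − 1596 m = e (ρ_m − ρ_c)/ρ_m = 204 m.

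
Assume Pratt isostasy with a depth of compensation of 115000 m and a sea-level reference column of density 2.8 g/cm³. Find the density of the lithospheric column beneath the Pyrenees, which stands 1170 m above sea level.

Pratt balance: ρ_ref D = ρ (D + h).
ρ = ρ_ref D/(D + h) = 2.8 × 115000 m/(115000 m + 1170 m) = 2.77 g/cm³.

2.77 g/cm³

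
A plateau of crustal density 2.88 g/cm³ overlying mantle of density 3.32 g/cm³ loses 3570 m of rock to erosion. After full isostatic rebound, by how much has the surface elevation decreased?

473 m

Rebound u = e ρ_c/ρ_m = 3570 m × 2.88/3.32 = 3097 m.
Net surface drop = e − u = 3570 m − 3097 m = e (ρ_m − ρ_c)/ρ_m = 473 m.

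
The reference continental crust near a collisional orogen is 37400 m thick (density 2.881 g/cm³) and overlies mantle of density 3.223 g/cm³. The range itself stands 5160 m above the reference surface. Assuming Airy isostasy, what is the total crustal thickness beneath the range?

Root depth r = h ρ_c / (ρ_m − ρ_c) = 5160 m × 2.881 / 0.342 = 43470 m.
Total thickness = T + h + r = 37400 m + 5160 m + 43470 m = 86000 m.

86000 m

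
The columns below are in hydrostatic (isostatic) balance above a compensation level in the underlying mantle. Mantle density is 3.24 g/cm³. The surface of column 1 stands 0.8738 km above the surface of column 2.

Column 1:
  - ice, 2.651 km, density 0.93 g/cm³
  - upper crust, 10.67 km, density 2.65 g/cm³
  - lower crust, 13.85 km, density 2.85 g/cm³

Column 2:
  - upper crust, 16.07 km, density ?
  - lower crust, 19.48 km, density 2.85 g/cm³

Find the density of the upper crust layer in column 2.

2.78 g/cm³

Take the compensation level at the base of the deeper column (depth z_c below the surface of column 1) and equate Σ ρ_i t_i down to z_c; mantle fills any gap and the z_c terms cancel.
Column 1: 2.651×0.93 + 10.67×2.65 + 13.85×2.85 + (z_c − 27.171)×3.24
Column 2: 0.8738×0 + 16.07×ρ + 19.48×2.85 + (z_c − 0.8738 − 35.55)×3.24
The z_c×3.24 term appears on both sides and cancels. Collect the known terms of each column as K = Σ(ρt)_known − 3.24 × (depth of known layers): K_1 = 70.21343 − 3.24×27.171 = −17.82061; K_2 = 55.518 − 3.24×(0.8738 + 35.55) = −62.495112.
Balance: K_1 = K_2 + 16.07×ρ, so ρ = (K_1 − K_2)/16.07 = 44.6745/16.07 = 2.78 g/cm³.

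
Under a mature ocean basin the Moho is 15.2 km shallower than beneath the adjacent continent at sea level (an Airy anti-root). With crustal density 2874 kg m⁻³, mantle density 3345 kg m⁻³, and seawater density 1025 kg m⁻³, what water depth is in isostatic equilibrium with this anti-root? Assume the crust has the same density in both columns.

3.87 km

Replacing a thickness d of crust by seawater at the top must be balanced by replacing crust with mantle at the base: d (ρ_c − ρ_w) = a (ρ_m − ρ_c).
d = a (ρ_m − ρ_c)/(ρ_c − ρ_w) = 15.2 km × 471/1849 = 3.87 km.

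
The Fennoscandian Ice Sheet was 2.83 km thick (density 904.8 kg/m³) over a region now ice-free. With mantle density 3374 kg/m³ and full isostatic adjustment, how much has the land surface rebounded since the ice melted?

0.759 km

Removing the load lets mantle flow back in; uplift u satisfies ρ_ice t = ρ_m u.
u = t ρ_ice/ρ_m = 2.83 km × 904.8/3374 = 0.759 km.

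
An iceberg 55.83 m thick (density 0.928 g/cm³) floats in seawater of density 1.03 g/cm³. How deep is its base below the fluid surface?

50.3 m

Draft d = t ρ_obj/ρ_fluid = 55.83 m × 0.928/1.03 = 50.3 m.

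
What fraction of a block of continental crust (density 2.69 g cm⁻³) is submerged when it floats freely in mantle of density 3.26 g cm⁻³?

Submerged fraction = ρ_obj/ρ_fluid = 2.69/3.26 = 0.825.

0.825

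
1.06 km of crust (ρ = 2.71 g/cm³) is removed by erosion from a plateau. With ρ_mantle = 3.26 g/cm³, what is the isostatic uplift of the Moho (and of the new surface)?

Unloading: uplift u = e ρ_c/ρ_m = 1.06 km × 2.71/3.26 = 0.881 km.

0.881 km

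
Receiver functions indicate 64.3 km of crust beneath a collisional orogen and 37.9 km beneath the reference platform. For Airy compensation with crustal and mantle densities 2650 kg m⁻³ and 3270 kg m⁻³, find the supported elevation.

Excess crust Δ = 64.3 km − 37.9 km = 26.4 km, split between elevation h and root r with h + r = Δ.
Airy balance ρ_c h = (ρ_m − ρ_c) r gives r = h ρ_c/(ρ_m − ρ_c), so h (1 + ρ_c/(ρ_m − ρ_c)) = Δ, i.e. h = Δ (ρ_m − ρ_c)/ρ_m.
h = 26.4 km × 620/3270 = 5.01 km.

5.01 km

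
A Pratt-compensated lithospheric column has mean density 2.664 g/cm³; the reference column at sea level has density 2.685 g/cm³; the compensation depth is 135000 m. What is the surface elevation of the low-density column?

1060 m

ρ_ref D = ρ (D + h) → h = D (ρ_ref − ρ)/ρ.
h = 135000 m × (2.685 − 2.664)/2.664 = 1060 m.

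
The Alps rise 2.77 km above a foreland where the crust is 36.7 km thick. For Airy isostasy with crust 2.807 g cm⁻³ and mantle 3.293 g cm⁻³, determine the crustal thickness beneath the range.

Root depth r = h ρ_c / (ρ_m − ρ_c) = 2.77 km × 2.807 / 0.486 = 16 km.
Total thickness = T + h + r = 36.7 km + 2.77 km + 16 km = 55.5 km.

55.5 km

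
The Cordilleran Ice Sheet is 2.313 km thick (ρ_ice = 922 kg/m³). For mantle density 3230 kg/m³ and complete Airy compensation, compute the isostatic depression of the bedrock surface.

Equating mass per unit area of the two columns: the ice load ρ_ice t is balanced by mantle displaced below, ρ_m s.
s = t ρ_ice / ρ_m = 2.313 km × 922/3230 = 0.66 km.

0.66 km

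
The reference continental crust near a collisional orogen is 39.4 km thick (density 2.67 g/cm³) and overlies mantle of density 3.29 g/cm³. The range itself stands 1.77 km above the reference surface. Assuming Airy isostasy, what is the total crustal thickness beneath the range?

48.8 km

Root depth r = h ρ_c / (ρ_m − ρ_c) = 1.77 km × 2.67 / 0.62 = 7.622 km.
Total thickness = T + h + r = 39.4 km + 1.77 km + 7.622 km = 48.8 km.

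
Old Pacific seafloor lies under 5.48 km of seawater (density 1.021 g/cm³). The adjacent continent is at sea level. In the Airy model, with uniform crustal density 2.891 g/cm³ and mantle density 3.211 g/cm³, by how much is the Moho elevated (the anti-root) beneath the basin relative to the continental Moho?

32 km

For local isostatic compensation: replacing crust with seawater at the top is compensated by replacing crust with mantle at the base: d (ρ_c − ρ_w) = a (ρ_m − ρ_c).
a = d (ρ_c − ρ_w)/(ρ_m − ρ_c) = 5.48 km × 1.87/0.32 = 32 km.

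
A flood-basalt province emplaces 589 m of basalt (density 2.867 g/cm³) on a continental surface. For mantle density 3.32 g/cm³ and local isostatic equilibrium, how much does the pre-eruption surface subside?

Subaerial loading: s = t ρ_load / ρ_m.
s = 589 m × 2.867/3.32 = 509 m.

509 m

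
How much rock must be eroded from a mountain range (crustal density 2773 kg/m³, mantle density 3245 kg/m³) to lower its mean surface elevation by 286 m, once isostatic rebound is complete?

1970 m

Net drop Δ = e − u = e − e ρ_c/ρ_m = e (ρ_m − ρ_c)/ρ_m.
e = Δ ρ_m/(ρ_m − ρ_c) = 286 m × 3245/472 = 1970 m.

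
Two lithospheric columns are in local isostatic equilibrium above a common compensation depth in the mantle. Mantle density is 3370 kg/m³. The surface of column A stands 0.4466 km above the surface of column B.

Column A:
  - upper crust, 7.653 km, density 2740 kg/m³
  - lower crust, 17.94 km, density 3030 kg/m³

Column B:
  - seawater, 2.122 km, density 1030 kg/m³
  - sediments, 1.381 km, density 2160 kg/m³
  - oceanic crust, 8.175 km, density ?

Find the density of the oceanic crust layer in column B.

3030 kg/m³

Take the compensation level at the base of the deeper column (depth z_c below the surface of column A) and equate Σ ρ_i t_i down to z_c; mantle fills any gap and the z_c terms cancel.
Column A: 7.653×2740 + 17.94×3030 + (z_c − 25.593)×3370
Column B: 0.4466×0 + 2.122×1030 + 1.381×2160 + 8.175×ρ + (z_c − 0.4466 − 11.678)×3370
The z_c×3370 term appears on both sides and cancels. Collect the known terms of each column as K = Σ(ρt)_known − 3370 × (depth of known layers): K_A = 75327.42 − 3370×25.593 = −10920.99; K_B = 5168.62 − 3370×(0.4466 + 11.678) = −35691.282.
Balance: K_A = K_B + 8.175×ρ, so ρ = (K_A − K_B)/8.175 = 24770.3/8.175 = 3030 kg/m³.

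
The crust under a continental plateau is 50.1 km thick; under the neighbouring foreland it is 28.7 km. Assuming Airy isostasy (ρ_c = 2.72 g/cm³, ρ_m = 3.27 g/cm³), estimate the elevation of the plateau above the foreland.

3.6 km

Excess crust Δ = 50.1 km − 28.7 km = 21.4 km, split between elevation h and root r with h + r = Δ.
Airy balance ρ_c h = (ρ_m − ρ_c) r gives r = h ρ_c/(ρ_m − ρ_c), so h (1 + ρ_c/(ρ_m − ρ_c)) = Δ, i.e. h = Δ (ρ_m − ρ_c)/ρ_m.
h = 21.4 km × 0.55/3.27 = 3.6 km.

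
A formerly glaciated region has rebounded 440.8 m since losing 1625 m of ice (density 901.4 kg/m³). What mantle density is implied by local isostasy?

3320 kg/m³

ρ_m = ρ_ice t / u = 901.4 × 1625 m/440.8 m = 3320 kg/m³.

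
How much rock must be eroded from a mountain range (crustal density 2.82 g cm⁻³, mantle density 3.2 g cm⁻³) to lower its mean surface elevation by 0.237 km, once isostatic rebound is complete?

2 km

Net drop Δ = e − u = e − e ρ_c/ρ_m = e (ρ_m − ρ_c)/ρ_m.
e = Δ ρ_m/(ρ_m − ρ_c) = 0.237 km × 3.2/0.38 = 2 km.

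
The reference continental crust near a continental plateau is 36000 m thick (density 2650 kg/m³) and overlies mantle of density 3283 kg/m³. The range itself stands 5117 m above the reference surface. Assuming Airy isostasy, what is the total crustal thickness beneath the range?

Root depth r = h ρ_c / (ρ_m − ρ_c) = 5117 m × 2650 / 633 = 21420 m.
Total thickness = T + h + r = 36000 m + 5117 m + 21420 m = 62500 m.

62500 m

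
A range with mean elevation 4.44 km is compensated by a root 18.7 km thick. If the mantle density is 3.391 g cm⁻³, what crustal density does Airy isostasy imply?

2.74 g cm⁻³

ρ_c h = (ρ_m − ρ_c) r → ρ_c (h + r) = ρ_m r → ρ_c = ρ_m r / (h + r).
ρ_c = 3.391 × 18.7 km / (4.44 km + 18.7 km) = 2.74 g cm⁻³.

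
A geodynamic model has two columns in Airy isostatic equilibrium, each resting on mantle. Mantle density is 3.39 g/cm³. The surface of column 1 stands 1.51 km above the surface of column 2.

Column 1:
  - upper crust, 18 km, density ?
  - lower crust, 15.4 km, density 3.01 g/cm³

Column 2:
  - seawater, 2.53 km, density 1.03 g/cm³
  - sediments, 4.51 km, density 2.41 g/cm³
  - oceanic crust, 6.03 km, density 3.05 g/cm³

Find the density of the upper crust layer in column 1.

Take the compensation level at the base of the deeper column (depth z_c below the surface of column 1) and equate Σ ρ_i t_i down to z_c; mantle fills any gap and the z_c terms cancel.
Column 1: 18×ρ + 15.4×3.01 + (z_c − 33.4)×3.39
Column 2: 1.51×0 + 2.53×1.03 + 4.51×2.41 + 6.03×3.05 + (z_c − 1.51 − 13.07)×3.39
The z_c×3.39 term appears on both sides and cancels. Collect the known terms of each column as K = Σ(ρt)_known − 3.39 × (depth of known layers): K_1 = 46.354 − 3.39×33.4 = −66.872; K_2 = 31.8665 − 3.39×(1.51 + 13.07) = −17.5597.
Balance: K_1 + 18×ρ = K_2, so ρ = (K_2 − K_1)/18 = 49.3123/18 = 2.74 g/cm³.

2.74 g/cm³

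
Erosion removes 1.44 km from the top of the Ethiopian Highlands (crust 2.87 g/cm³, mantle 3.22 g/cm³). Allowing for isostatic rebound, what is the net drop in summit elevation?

0.157 km

Rebound u = e ρ_c/ρ_m = 1.44 km × 2.87/3.22 = 1.283 km.
Net surface drop = e − u = 1.44 km − 1.283 km = e (ρ_m − ρ_c)/ρ_m = 0.157 km.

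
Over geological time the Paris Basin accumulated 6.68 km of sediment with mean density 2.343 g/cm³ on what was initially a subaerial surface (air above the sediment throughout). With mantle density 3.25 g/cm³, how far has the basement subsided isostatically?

4.82 km

Subaerial load: s = t ρ_sed / ρ_m = 6.68 km × 2.343/3.25 = 4.82 km.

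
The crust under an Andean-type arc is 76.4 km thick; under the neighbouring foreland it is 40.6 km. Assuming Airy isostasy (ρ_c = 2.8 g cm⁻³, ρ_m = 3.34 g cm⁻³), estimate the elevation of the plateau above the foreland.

Excess crust Δ = 76.4 km − 40.6 km = 35.8 km, split between elevation h and root r with h + r = Δ.
Airy balance ρ_c h = (ρ_m − ρ_c) r gives r = h ρ_c/(ρ_m − ρ_c), so h (1 + ρ_c/(ρ_m − ρ_c)) = Δ, i.e. h = Δ (ρ_m − ρ_c)/ρ_m.
h = 35.8 km × 0.54/3.34 = 5.79 km.

5.79 km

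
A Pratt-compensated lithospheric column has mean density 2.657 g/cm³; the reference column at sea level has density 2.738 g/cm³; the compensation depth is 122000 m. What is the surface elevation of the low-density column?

ρ_ref D = ρ (D + h) → h = D (ρ_ref − ρ)/ρ.
h = 122000 m × (2.738 − 2.657)/2.657 = 3720 m.

3720 m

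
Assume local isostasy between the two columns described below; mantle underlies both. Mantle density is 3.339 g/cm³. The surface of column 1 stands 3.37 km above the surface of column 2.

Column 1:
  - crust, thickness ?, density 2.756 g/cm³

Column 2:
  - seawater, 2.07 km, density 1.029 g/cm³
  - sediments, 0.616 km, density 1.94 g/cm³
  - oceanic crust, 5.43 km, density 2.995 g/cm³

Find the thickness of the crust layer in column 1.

Take the compensation level at the base of the deeper column (depth z_c below the surface of column 1) and equate Σ ρ_i t_i down to z_c; mantle fills any gap and the z_c terms cancel.
Column 1: x×2.756 + (z_c − 0 − x)×3.339
Column 2: 3.37×0 + 2.07×1.029 + 0.616×1.94 + 5.43×2.995 + (z_c − 3.37 − 8.116)×3.339
The z_c×3.339 term appears on both sides and cancels. Collect the known terms of each column as K = Σ(ρt)_known − 3.339 × (depth of known layers): K_1 = 0 − 3.339×0 = 0; K_2 = 19.58792 − 3.339×(3.37 + 8.116) = −18.763834.
Balance: K_1 − x×(3.339 − 2.756) = K_2, so x = (K_1 − K_2)/(3.339 − 2.756) = 18.7638/0.583 = 32.2 km.

32.2 km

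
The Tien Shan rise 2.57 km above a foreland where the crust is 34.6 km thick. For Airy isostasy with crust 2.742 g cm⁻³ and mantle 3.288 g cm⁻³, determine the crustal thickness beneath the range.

50.1 km

Root depth r = h ρ_c / (ρ_m − ρ_c) = 2.57 km × 2.742 / 0.546 = 12.91 km.
Total thickness = T + h + r = 34.6 km + 2.57 km + 12.91 km = 50.1 km.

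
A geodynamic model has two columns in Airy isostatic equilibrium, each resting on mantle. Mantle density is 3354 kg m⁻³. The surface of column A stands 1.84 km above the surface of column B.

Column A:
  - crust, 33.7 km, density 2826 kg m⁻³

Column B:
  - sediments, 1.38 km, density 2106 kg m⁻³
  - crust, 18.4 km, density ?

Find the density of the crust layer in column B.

Take the compensation level at the base of the deeper column (depth z_c below the surface of column A) and equate Σ ρ_i t_i down to z_c; mantle fills any gap and the z_c terms cancel.
Column A: 33.7×2826 + (z_c − 33.7)×3354
Column B: 1.84×0 + 1.38×2106 + 18.4×ρ + (z_c − 1.84 − 19.78)×3354
The z_c×3354 term appears on both sides and cancels. Collect the known terms of each column as K = Σ(ρt)_known − 3354 × (depth of known layers): K_A = 95236.2 − 3354×33.7 = −17793.6; K_B = 2906.28 − 3354×(1.84 + 19.78) = −69607.2.
Balance: K_A = K_B + 18.4×ρ, so ρ = (K_A − K_B)/18.4 = 51813.6/18.4 = 2820 kg m⁻³.

2820 kg m⁻³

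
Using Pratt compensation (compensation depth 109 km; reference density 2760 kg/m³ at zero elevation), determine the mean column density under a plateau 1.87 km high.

2710 kg/m³

Pratt balance: ρ_ref D = ρ (D + h).
ρ = ρ_ref D/(D + h) = 2760 × 109 km/(109 km + 1.87 km) = 2710 kg/m³.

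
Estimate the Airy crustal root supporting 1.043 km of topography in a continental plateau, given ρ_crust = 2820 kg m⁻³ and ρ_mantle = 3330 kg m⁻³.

For local isostatic compensation: the weight of the topography is balanced by the buoyancy of the root, ρ_c h = (ρ_m − ρ_c) r.
r = h · ρ_c / (ρ_m − ρ_c) = 1.043 km × 2820 / (3330 − 2820) = 5.77 km.

5.77 km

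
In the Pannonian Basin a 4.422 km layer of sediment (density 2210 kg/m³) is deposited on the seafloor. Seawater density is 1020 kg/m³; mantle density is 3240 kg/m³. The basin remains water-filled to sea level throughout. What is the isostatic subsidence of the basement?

Submarine loading: the sediment displaces seawater, and the subsidence is in turn flooded, so s (ρ_m − ρ_w) = t (ρ_sed − ρ_w).
s = 4.422 km × (2210 − 1020) / (3240 − 1020) = 2.37 km.

2.37 km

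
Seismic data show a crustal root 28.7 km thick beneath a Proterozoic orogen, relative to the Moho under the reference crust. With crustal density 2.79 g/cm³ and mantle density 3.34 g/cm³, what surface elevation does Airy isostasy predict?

5.66 km

By Archimedes' principle applied to the lithosphere: ρ_c h = (ρ_m − ρ_c) r.
h = r (ρ_m − ρ_c) / ρ_c = 28.7 km × (3.34 − 2.79) / 2.79 = 5.66 km.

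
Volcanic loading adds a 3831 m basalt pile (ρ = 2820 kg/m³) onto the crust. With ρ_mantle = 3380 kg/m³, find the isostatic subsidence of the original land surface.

3200 m

Subaerial loading: s = t ρ_load / ρ_m.
s = 3831 m × 2820/3380 = 3200 m.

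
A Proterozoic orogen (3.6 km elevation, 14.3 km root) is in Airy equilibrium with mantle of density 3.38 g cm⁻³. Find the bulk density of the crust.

ρ_c h = (ρ_m − ρ_c) r → ρ_c (h + r) = ρ_m r → ρ_c = ρ_m r / (h + r).
ρ_c = 3.38 × 14.3 km / (3.6 km + 14.3 km) = 2.7 g cm⁻³.

2.7 g cm⁻³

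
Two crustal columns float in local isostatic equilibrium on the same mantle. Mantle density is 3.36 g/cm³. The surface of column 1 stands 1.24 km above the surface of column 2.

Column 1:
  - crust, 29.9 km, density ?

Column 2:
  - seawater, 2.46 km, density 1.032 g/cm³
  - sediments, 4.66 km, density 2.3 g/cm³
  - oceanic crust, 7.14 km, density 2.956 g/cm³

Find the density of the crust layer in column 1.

2.77 g/cm³

Take the compensation level at the base of the deeper column (depth z_c below the surface of column 1) and equate Σ ρ_i t_i down to z_c; mantle fills any gap and the z_c terms cancel.
Column 1: 29.9×ρ + (z_c − 29.9)×3.36
Column 2: 1.24×0 + 2.46×1.032 + 4.66×2.3 + 7.14×2.956 + (z_c − 1.24 − 14.26)×3.36
The z_c×3.36 term appears on both sides and cancels. Collect the known terms of each column as K = Σ(ρt)_known − 3.36 × (depth of known layers): K_1 = 0 − 3.36×29.9 = −100.464; K_2 = 34.36256 − 3.36×(1.24 + 14.26) = −17.71744.
Balance: K_1 + 29.9×ρ = K_2, so ρ = (K_2 − K_1)/29.9 = 82.7466/29.9 = 2.77 g/cm³.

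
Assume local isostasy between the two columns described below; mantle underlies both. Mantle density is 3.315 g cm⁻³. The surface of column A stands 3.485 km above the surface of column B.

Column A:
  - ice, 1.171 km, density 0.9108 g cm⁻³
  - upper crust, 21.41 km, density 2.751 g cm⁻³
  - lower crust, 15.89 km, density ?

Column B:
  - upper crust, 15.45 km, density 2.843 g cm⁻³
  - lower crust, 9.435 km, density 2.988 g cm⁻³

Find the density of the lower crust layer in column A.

Take the compensation level at the base of the deeper column (depth z_c below the surface of column A) and equate Σ ρ_i t_i down to z_c; mantle fills any gap and the z_c terms cancel.
Column A: 1.171×0.9108 + 21.41×2.751 + 15.89×ρ + (z_c − 38.471)×3.315
Column B: 3.485×0 + 15.45×2.843 + 9.435×2.988 + (z_c − 3.485 − 24.885)×3.315
The z_c×3.315 term appears on both sides and cancels. Collect the known terms of each column as K = Σ(ρt)_known − 3.315 × (depth of known layers): K_A = 59.9654568 − 3.315×38.471 = −67.5659082; K_B = 72.11613 − 3.315×(3.485 + 24.885) = −21.93042.
Balance: K_A + 15.89×ρ = K_B, so ρ = (K_B − K_A)/15.89 = 45.6355/15.89 = 2.87 g cm⁻³.

2.87 g cm⁻³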